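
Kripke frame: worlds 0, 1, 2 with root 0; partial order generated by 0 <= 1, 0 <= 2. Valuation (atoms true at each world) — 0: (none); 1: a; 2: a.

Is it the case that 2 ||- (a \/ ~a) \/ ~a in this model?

Yes

2 ||- (a \/ ~a) \/ ~a via the disjunct a \/ ~a.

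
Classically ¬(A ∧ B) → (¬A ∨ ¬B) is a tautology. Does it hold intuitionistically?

This is the constructively invalid direction of De Morgan's law for conjunction, which is not intuitionistically valid.
A Kripke countermodel: worlds s0, s1, s2; order generated by s0 ≤ s1, s0 ≤ s2; atoms true at each world — s0:{}; s1:{A}; s2:{B}.
s0 ⊮ ¬(A ∧ B) → (¬A ∨ ¬B): already at s0 itself, s0 ⊩ ¬(A ∧ B) but s0 ⊮ ¬A ∨ ¬B.
s0 ⊮ ¬A ∨ ¬B: neither disjunct is forced at s0.
s0 ⊮ ¬A since s1 is accessible from s0 and s1 ⊩ A.
So the root s0 does not force the formula.

No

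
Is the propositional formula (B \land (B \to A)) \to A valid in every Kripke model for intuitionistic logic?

Yes

This is modus ponens in implicational form, which is intuitionistically derivable.
If a world forces B and B \to A, then applying the implication at that world (which is accessible from itself) gives A.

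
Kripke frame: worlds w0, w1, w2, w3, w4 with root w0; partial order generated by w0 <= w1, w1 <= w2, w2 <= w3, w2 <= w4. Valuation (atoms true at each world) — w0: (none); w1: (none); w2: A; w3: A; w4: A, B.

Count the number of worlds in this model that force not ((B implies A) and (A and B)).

1

w0: does not force it — w0 does not force not ((B implies A) and (A and B)) since w4 is accessible from w0 and w4 forces (B implies A) and (A and B).
w1: does not force it — w1 does not force not ((B implies A) and (A and B)) since w4 is accessible from w1 and w4 forces (B implies A) and (A and B).
w2: does not force it.
w3: forces it.
w4: does not force it.
Worlds forcing the formula: {w3}.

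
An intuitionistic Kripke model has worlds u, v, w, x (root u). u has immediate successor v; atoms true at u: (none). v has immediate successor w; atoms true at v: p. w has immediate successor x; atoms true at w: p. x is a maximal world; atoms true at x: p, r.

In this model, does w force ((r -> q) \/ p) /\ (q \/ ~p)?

No

w ||-/- ((r -> q) \/ p) /\ (q \/ ~p) since w fails q \/ ~p.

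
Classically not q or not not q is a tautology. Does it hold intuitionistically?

No

This is the weak law of excluded middle, which is not intuitionistically valid.
A Kripke countermodel: worlds s0, s1, s2; order generated by s0 <= s1, s0 <= s2; atoms true at each world — s0:{}; s1:{q}; s2:{}.
s0 does not force not q or not not q: neither disjunct is forced at s0.
s0 does not force not q since s1 is accessible from s0 and s1 forces q.
So the root s0 does not force the formula.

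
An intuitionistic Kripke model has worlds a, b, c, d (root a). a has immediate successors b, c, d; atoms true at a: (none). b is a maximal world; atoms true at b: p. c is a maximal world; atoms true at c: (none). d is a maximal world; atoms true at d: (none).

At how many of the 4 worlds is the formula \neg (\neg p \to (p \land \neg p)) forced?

a: does not force it — a \nVdash \neg (\neg p \to (p \land \neg p)) since b is accessible from a and b \Vdash \neg p \to (p \land \neg p).
b: does not force it.
c: forces it.
d: forces it.
Worlds forcing the formula: {c, d}.

2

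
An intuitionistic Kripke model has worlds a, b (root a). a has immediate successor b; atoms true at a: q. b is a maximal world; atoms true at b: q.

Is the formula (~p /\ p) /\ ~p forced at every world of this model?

Not every world: a ||-/- (~p /\ p) /\ ~p.
a ||-/- (~p /\ p) /\ ~p since a fails ~p /\ p.

No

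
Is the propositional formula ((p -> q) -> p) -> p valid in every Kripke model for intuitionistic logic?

This is Peirce's law, which is not intuitionistically valid.
A Kripke countermodel: worlds s0, s1; order generated by s0 <= s1; atoms true at each world — s0:{}; s1:{p}.
s0 ||-/- ((p -> q) -> p) -> p: already at s0 itself, s0 ||- (p -> q) -> p but s0 ||-/- p.
s0 lacks atom p, so s0 ||-/- p.
So the root s0 does not force the formula.

No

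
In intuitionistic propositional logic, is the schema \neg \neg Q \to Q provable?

No

This is double-negation elimination, which is not intuitionistically valid.
A Kripke countermodel: worlds s0, s1; order generated by s0 \le s1; atoms true at each world — s0:{}; s1:{Q}.
s0 \nVdash \neg \neg Q \to Q: already at s0 itself, s0 \Vdash \neg \neg Q but s0 \nVdash Q.
s0 lacks atom Q, so s0 \nVdash Q.
So the root s0 does not force the formula.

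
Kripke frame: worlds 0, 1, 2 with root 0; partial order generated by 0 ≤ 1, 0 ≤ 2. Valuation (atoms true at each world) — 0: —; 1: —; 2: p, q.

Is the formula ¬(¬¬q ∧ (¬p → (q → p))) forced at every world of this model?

No

Not every world: 0 ⊮ ¬(¬¬q ∧ (¬p → (q → p))).
0 ⊮ ¬(¬¬q ∧ (¬p → (q → p))) since 2 is accessible from 0 and 2 ⊩ ¬¬q ∧ (¬p → (q → p)).
2 ⊩ ¬¬q ∧ (¬p → (q → p)) since 2 forces both conjuncts.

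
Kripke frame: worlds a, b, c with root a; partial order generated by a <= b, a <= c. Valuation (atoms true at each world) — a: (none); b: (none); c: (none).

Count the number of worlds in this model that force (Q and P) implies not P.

3

a: forces it.
b: forces it.
c: forces it.
Worlds forcing the formula: {a, b, c}.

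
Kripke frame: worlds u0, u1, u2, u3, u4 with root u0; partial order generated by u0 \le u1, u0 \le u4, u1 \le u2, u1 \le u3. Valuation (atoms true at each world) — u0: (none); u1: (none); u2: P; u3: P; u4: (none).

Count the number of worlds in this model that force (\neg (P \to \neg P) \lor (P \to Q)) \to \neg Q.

5

u0: forces it.
u1: forces it.
u2: forces it.
u3: forces it.
u4: forces it.
Worlds forcing the formula: {u0, u1, u2, u3, u4}.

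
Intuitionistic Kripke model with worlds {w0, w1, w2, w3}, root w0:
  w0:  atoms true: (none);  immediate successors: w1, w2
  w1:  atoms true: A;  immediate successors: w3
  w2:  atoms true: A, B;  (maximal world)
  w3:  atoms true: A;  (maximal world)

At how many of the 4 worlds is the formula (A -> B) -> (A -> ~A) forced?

w0: does not force it — w0 ||-/- (A -> B) -> (A -> ~A): at the accessible world w2, w2 ||- A -> B but w2 ||-/- A -> ~A.
w1: forces it.
w2: does not force it.
w3: forces it.
Worlds forcing the formula: {w1, w3}.

2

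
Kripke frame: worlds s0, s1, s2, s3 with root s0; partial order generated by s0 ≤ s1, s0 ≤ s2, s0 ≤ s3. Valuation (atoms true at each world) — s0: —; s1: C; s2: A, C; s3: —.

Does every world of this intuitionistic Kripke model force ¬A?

No

Not every world: s0 ⊮ ¬A.
s0 ⊮ ¬A since s2 is accessible from s0 and s2 ⊩ A.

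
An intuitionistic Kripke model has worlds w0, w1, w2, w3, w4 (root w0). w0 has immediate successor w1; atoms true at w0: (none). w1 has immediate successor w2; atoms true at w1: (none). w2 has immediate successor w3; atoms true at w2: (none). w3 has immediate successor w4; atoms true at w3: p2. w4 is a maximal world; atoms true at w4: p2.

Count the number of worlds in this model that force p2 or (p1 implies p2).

5

w0: forces it.
w1: forces it.
w2: forces it.
w3: forces it.
w4: forces it.
Worlds forcing the formula: {w0, w1, w2, w3, w4}.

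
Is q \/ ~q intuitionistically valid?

No

This is the law of excluded middle, which is not intuitionistically valid.
A Kripke countermodel: worlds a, b; order generated by a <= b; atoms true at each world — a:{}; b:{q}.
a ||-/- q \/ ~q: neither disjunct is forced at a.
a lacks atom q, so a ||-/- q.
So the root a does not force the formula.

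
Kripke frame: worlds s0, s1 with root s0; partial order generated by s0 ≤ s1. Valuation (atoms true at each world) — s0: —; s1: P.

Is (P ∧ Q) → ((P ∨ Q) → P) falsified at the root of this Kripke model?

s0 ⊩ (P ∧ Q) → ((P ∨ Q) → P) vacuously: no world accessible from s0 forces the antecedent P ∧ Q.
So the root s0 forces (P ∧ Q) → ((P ∨ Q) → P); the model is not a countermodel.

No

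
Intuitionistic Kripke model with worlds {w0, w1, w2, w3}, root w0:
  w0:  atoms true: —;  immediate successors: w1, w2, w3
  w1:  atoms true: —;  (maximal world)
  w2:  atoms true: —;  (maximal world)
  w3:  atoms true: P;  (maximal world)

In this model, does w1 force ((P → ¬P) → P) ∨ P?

No

w1 ⊮ ((P → ¬P) → P) ∨ P: neither disjunct is forced at w1.
w1 ⊮ (P → ¬P) → P: already at w1 itself, w1 ⊩ P → ¬P but w1 ⊮ P.
w1 lacks atom P, so w1 ⊮ P.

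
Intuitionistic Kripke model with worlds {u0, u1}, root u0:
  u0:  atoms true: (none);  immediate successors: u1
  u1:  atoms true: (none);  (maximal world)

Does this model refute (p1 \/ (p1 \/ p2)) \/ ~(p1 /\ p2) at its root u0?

No

u0 ||- (p1 \/ (p1 \/ p2)) \/ ~(p1 /\ p2) via the disjunct ~(p1 /\ p2).
So the root u0 forces (p1 \/ (p1 \/ p2)) \/ ~(p1 /\ p2); the model is not a countermodel.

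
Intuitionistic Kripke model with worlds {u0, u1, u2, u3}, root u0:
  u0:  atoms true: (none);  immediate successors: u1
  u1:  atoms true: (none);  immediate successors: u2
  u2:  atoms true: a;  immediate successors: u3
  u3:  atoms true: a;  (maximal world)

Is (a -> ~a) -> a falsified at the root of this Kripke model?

u0 ||- (a -> ~a) -> a vacuously: no world accessible from u0 forces the antecedent a -> ~a.
So the root u0 forces (a -> ~a) -> a; the model is not a countermodel.

No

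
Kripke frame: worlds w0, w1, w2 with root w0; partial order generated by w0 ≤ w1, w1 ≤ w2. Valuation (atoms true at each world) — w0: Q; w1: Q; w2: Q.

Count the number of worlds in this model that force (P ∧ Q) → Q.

3

w0: forces it.
w1: forces it.
w2: forces it.
Worlds forcing the formula: {w0, w1, w2}.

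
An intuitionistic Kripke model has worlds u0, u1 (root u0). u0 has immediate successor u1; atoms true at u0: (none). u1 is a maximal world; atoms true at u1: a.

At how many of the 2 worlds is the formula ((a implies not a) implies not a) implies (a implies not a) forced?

u0: does not force it — u0 does not force ((a implies not a) implies not a) implies (a implies not a): already at u0 itself, u0 forces (a implies not a) implies not a but u0 does not force a implies not a.
u1: does not force it.
Worlds forcing the formula: { }.

0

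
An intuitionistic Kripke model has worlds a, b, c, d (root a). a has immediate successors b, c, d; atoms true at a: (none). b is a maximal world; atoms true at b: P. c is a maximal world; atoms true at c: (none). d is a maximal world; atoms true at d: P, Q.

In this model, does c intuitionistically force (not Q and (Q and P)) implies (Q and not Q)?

Yes

c forces (not Q and (Q and P)) implies (Q and not Q) vacuously: no world accessible from c forces the antecedent not Q and (Q and P).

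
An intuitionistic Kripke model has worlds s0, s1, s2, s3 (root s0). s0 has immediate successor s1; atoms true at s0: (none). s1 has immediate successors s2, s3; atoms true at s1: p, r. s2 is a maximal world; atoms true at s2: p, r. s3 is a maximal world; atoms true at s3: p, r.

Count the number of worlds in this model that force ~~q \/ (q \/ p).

3

s0: does not force it — s0 ||-/- ~~q \/ (q \/ p): neither disjunct is forced at s0.
s1: forces it.
s2: forces it.
s3: forces it.
Worlds forcing the formula: {s1, s2, s3}.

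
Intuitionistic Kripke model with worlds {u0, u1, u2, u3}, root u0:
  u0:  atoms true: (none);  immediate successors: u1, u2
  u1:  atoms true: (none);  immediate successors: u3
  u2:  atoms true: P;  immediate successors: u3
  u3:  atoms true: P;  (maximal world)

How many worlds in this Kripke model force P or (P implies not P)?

u0: does not force it — u0 does not force P or (P implies not P): neither disjunct is forced at u0.
u1: does not force it — u1 does not force P or (P implies not P): neither disjunct is forced at u1.
u2: forces it.
u3: forces it.
Worlds forcing the formula: {u2, u3}.

2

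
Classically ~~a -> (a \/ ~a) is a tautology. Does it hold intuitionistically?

No

This is a variant of double-negation elimination (deriving excluded middle from double negation), which is not intuitionistically valid.
A Kripke countermodel: worlds u0, u1; order generated by u0 <= u1; atoms true at each world — u0:{}; u1:{a}.
u0 ||-/- ~~a -> (a \/ ~a): already at u0 itself, u0 ||- ~~a but u0 ||-/- a \/ ~a.
u0 ||-/- a \/ ~a: neither disjunct is forced at u0.
u0 lacks atom a, so u0 ||-/- a.
So the root u0 does not force the formula.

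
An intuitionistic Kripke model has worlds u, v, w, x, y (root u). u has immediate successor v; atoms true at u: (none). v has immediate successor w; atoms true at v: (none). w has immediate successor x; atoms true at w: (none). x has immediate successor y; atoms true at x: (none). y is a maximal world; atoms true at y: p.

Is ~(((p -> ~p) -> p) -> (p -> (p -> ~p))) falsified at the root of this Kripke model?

u ||- ~(((p -> ~p) -> p) -> (p -> (p -> ~p))): no world accessible from u forces ((p -> ~p) -> p) -> (p -> (p -> ~p)).
So the root u forces ~(((p -> ~p) -> p) -> (p -> (p -> ~p))); the model is not a countermodel.

No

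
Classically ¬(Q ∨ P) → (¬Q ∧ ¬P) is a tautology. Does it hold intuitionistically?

Yes

This is a constructively valid De Morgan direction (negated disjunction to conjunction of negations), which is intuitionistically derivable.
From ¬(Q ∨ P): if Q held then Q ∨ P would, contradiction — so ¬Q; similarly ¬P.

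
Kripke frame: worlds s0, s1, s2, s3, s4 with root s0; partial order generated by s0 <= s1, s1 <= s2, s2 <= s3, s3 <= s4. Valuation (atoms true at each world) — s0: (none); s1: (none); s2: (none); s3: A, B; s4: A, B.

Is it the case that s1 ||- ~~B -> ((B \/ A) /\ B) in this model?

s1 ||-/- ~~B -> ((B \/ A) /\ B): already at s1 itself, s1 ||- ~~B but s1 ||-/- (B \/ A) /\ B.
s1 ||-/- (B \/ A) /\ B since s1 fails B \/ A.

No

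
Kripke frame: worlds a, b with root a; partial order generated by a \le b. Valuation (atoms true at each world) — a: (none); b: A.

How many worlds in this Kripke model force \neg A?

0

a: does not force it — a \nVdash \neg A since b is accessible from a and b \Vdash A.
b: does not force it — b \nVdash \neg A since b is accessible from b and b \Vdash A.
Worlds forcing the formula: { }.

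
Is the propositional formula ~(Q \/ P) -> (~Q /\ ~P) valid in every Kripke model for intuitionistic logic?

This is a constructively valid De Morgan direction (negated disjunction to conjunction of negations), which is intuitionistically derivable.
From ~(Q \/ P): if Q held then Q \/ P would, contradiction — so ~Q; similarly ~P.

Yes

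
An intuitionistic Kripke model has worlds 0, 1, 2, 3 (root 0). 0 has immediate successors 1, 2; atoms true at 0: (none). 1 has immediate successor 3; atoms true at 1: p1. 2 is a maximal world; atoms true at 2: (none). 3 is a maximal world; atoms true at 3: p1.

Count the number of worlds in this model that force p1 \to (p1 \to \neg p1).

1

0: does not force it — 0 \nVdash p1 \to (p1 \to \neg p1): at the accessible world 1, 1 \Vdash p1 but 1 \nVdash p1 \to \neg p1.
1: does not force it.
2: forces it.
3: does not force it.
Worlds forcing the formula: {2}.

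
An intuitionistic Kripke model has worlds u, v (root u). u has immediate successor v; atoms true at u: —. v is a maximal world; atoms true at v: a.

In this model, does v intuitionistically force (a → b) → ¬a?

Yes

v ⊩ (a → b) → ¬a vacuously: no world accessible from v forces the antecedent a → b.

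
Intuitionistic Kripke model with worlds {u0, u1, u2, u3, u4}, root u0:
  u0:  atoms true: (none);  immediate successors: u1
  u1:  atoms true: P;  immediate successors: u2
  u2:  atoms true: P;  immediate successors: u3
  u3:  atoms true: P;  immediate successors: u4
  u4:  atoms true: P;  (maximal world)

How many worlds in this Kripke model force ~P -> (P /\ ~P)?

u0: forces it.
u1: forces it.
u2: forces it.
u3: forces it.
u4: forces it.
Worlds forcing the formula: {u0, u1, u2, u3, u4}.

5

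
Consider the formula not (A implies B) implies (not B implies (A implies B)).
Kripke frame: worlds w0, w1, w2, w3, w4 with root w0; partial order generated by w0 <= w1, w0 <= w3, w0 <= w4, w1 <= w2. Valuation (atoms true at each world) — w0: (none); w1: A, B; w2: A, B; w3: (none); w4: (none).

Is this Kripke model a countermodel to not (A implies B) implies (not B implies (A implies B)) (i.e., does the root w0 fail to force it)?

w0 forces not (A implies B) implies (not B implies (A implies B)) vacuously: no world accessible from w0 forces the antecedent not (A implies B).
So the root w0 forces not (A implies B) implies (not B implies (A implies B)); the model is not a countermodel.

No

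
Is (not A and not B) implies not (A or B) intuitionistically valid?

Yes

This is a constructively valid De Morgan direction (conjunction of negations to negated disjunction), which is intuitionistically derivable.
If both not A and not B hold at a world, no accessible world forces A or forces B, so none forces A or B.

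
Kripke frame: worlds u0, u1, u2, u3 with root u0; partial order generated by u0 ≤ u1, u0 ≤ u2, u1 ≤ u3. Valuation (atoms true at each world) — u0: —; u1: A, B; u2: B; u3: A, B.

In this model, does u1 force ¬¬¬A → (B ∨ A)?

u1 ⊩ ¬¬¬A → (B ∨ A) vacuously: no world accessible from u1 forces the antecedent ¬¬¬A.

Yes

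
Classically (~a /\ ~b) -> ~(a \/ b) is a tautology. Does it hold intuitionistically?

Yes

This is a constructively valid De Morgan direction (conjunction of negations to negated disjunction), which is intuitionistically derivable.
If both ~a and ~b hold at a world, no accessible world forces a or forces b, so none forces a \/ b.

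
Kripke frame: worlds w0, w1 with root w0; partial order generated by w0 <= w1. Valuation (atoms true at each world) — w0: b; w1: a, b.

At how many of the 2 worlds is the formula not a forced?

w0: does not force it — w0 does not force not a since w1 is accessible from w0 and w1 forces a.
w1: does not force it — w1 does not force not a since w1 is accessible from w1 and w1 forces a.
Worlds forcing the formula: { }.

0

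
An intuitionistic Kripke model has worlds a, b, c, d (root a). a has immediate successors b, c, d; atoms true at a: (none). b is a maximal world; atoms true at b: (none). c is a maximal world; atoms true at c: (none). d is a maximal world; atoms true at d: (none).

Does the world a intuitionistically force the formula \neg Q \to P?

No

a \nVdash \neg Q \to P: already at a itself, a \Vdash \neg Q but a \nVdash P.
a lacks atom P, so a \nVdash P.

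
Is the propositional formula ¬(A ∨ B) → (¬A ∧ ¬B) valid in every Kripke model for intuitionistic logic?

Yes

This is a constructively valid De Morgan direction (negated disjunction to conjunction of negations), which is intuitionistically derivable.
From ¬(A ∨ B): if A held then A ∨ B would, contradiction — so ¬A; similarly ¬B.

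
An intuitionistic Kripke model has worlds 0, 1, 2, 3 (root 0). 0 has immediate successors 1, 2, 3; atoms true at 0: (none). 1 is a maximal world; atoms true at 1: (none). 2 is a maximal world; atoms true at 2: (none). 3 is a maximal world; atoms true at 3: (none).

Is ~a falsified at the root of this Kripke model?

No

0 ||- ~a: no world accessible from 0 forces a.
So the root 0 forces ~a; the model is not a countermodel.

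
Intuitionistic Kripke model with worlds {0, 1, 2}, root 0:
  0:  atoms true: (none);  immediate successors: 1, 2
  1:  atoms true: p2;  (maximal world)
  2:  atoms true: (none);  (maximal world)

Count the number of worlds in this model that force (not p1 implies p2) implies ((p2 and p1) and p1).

0: does not force it — 0 does not force (not p1 implies p2) implies ((p2 and p1) and p1): at the accessible world 1, 1 forces not p1 implies p2 but 1 does not force (p2 and p1) and p1.
1: does not force it.
2: forces it.
Worlds forcing the formula: {2}.

1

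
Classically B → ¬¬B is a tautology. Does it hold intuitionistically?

This is double-negation introduction, which is intuitionistically derivable.
If a world forces B then every accessible world forces B (persistence), so none forces ¬B; hence ¬¬B.

Yes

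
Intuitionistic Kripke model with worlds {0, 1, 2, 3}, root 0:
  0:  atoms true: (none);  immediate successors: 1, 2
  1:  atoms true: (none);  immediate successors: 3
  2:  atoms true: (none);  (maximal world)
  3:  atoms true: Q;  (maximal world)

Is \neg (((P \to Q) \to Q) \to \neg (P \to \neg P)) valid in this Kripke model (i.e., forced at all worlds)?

No

Not every world: 0 \nVdash \neg (((P \to Q) \to Q) \to \neg (P \to \neg P)).
0 \nVdash \neg (((P \to Q) \to Q) \to \neg (P \to \neg P)) since 2 is accessible from 0 and 2 \Vdash ((P \to Q) \to Q) \to \neg (P \to \neg P).
2 \Vdash ((P \to Q) \to Q) \to \neg (P \to \neg P) vacuously: no world accessible from 2 forces the antecedent (P \to Q) \to Q.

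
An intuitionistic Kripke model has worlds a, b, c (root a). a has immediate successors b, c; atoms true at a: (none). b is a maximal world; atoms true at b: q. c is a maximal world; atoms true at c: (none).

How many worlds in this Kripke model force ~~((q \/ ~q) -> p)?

0

a: does not force it — a ||-/- ~~((q \/ ~q) -> p) since a is accessible from a and a ||- ~((q \/ ~q) -> p).
b: does not force it — b ||-/- ~~((q \/ ~q) -> p) since b is accessible from b and b ||- ~((q \/ ~q) -> p).
c: does not force it — c ||-/- ~~((q \/ ~q) -> p) since c is accessible from c and c ||- ~((q \/ ~q) -> p).
Worlds forcing the formula: { }.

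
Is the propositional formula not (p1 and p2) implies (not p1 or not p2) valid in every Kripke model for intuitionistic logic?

This is the constructively invalid direction of De Morgan's law for conjunction, which is not intuitionistically valid.
A Kripke countermodel: worlds u0, u1, u2; order generated by u0 <= u1, u0 <= u2; atoms true at each world — u0:{}; u1:{p1}; u2:{p2}.
u0 does not force not (p1 and p2) implies (not p1 or not p2): already at u0 itself, u0 forces not (p1 and p2) but u0 does not force not p1 or not p2.
u0 does not force not p1 or not p2: neither disjunct is forced at u0.
u0 does not force not p1 since u1 is accessible from u0 and u1 forces p1.
So the root u0 does not force the formula.

No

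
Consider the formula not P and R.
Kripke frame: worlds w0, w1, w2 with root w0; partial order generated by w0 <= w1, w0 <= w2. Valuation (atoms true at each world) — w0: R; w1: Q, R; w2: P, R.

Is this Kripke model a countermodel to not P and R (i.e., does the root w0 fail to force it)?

w0 does not force not P and R since w0 fails not P.
So the root w0 does not force not P and R; the model is a countermodel.

Yes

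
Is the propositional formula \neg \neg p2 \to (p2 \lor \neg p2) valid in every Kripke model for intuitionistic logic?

No

This is a variant of double-negation elimination (deriving excluded middle from double negation), which is not intuitionistically valid.
A Kripke countermodel: worlds u0, u1; order generated by u0 \le u1; atoms true at each world — u0:{}; u1:{p2}.
u0 \nVdash \neg \neg p2 \to (p2 \lor \neg p2): already at u0 itself, u0 \Vdash \neg \neg p2 but u0 \nVdash p2 \lor \neg p2.
u0 \nVdash p2 \lor \neg p2: neither disjunct is forced at u0.
u0 lacks atom p2, so u0 \nVdash p2.
So the root u0 does not force the formula.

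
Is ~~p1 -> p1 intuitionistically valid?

This is double-negation elimination, which is not intuitionistically valid.
A Kripke countermodel: worlds u, v; order generated by u <= v; atoms true at each world — u:{}; v:{p1}.
u ||-/- ~~p1 -> p1: already at u itself, u ||- ~~p1 but u ||-/- p1.
u lacks atom p1, so u ||-/- p1.
So the root u does not force the formula.

No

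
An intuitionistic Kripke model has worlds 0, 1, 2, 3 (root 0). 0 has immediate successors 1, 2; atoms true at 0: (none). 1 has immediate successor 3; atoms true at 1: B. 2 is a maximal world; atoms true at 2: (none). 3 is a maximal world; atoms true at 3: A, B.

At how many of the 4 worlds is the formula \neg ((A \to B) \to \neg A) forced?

2

0: does not force it — 0 \nVdash \neg ((A \to B) \to \neg A) since 2 is accessible from 0 and 2 \Vdash (A \to B) \to \neg A.
1: forces it.
2: does not force it.
3: forces it.
Worlds forcing the formula: {1, 3}.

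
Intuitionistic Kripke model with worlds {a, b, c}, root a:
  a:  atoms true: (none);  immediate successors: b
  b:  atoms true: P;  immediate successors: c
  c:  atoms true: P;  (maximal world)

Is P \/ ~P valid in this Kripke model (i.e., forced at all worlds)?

No

Not every world: a ||-/- P \/ ~P.
a ||-/- P \/ ~P: neither disjunct is forced at a.
a lacks atom P, so a ||-/- P.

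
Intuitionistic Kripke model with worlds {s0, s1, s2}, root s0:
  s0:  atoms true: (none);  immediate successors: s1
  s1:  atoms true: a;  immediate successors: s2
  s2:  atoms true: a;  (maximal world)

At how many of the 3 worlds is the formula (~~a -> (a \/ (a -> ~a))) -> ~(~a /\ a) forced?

s0: forces it.
s1: forces it.
s2: forces it.
Worlds forcing the formula: {s0, s1, s2}.

3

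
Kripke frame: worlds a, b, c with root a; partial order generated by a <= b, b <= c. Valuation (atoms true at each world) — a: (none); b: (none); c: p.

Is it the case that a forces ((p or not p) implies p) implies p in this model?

No

a does not force ((p or not p) implies p) implies p: already at a itself, a forces (p or not p) implies p but a does not force p.
a lacks atom p, so a does not force p.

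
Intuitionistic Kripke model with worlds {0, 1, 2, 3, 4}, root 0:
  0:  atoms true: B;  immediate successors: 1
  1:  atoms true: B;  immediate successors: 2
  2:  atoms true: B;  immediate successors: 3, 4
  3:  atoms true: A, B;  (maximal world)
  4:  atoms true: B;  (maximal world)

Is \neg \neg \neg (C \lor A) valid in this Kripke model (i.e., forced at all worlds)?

No

Not every world: 0 \nVdash \neg \neg \neg (C \lor A).
0 \nVdash \neg \neg \neg (C \lor A) since 3 is accessible from 0 and 3 \Vdash \neg \neg (C \lor A).
3 \Vdash \neg \neg (C \lor A): no world accessible from 3 forces \neg (C \lor A).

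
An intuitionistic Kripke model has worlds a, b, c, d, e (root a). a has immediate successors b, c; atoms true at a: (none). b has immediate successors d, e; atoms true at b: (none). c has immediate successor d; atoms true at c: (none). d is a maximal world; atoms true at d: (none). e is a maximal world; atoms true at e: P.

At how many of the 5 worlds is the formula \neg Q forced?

a: forces it.
b: forces it.
c: forces it.
d: forces it.
e: forces it.
Worlds forcing the formula: {a, b, c, d, e}.

5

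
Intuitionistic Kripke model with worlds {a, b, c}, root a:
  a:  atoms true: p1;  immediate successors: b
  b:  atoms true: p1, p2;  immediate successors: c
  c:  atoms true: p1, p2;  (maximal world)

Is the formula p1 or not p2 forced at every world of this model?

Yes

a forces p1 or not p2 via the disjunct p1.
Since the root a forces p1 or not p2 and forcing is persistent (monotone upward), every world forces it.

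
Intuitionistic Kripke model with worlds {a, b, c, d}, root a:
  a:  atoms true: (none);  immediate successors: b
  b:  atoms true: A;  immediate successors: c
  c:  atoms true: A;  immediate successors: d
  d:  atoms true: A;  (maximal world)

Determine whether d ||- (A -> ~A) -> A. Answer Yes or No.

Yes

d ||- (A -> ~A) -> A vacuously: no world accessible from d forces the antecedent A -> ~A.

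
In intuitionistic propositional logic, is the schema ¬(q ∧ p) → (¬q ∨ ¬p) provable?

No

This is the constructively invalid direction of De Morgan's law for conjunction, which is not intuitionistically valid.
A Kripke countermodel: worlds 0, 1, 2; order generated by 0 ≤ 1, 0 ≤ 2; atoms true at each world — 0:{}; 1:{q}; 2:{p}.
0 ⊮ ¬(q ∧ p) → (¬q ∨ ¬p): already at 0 itself, 0 ⊩ ¬(q ∧ p) but 0 ⊮ ¬q ∨ ¬p.
0 ⊮ ¬q ∨ ¬p: neither disjunct is forced at 0.
0 ⊮ ¬q since 1 is accessible from 0 and 1 ⊩ q.
So the root 0 does not force the formula.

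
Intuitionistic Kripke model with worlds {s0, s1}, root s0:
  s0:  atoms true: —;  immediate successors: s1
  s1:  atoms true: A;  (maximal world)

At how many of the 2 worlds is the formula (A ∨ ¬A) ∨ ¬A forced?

1

s0: does not force it — s0 ⊮ (A ∨ ¬A) ∨ ¬A: neither disjunct is forced at s0.
s1: forces it.
Worlds forcing the formula: {s1}.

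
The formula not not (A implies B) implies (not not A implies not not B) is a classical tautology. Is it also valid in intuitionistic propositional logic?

Yes

This is the distribution of double negation over implication, which is intuitionistically derivable.
Assume not not (A implies B) and not not A; suppose not B. Then A implies B would give not A (by contraposition), contradicting not not A; so not (A implies B), contradicting not not (A implies B). Hence not not B.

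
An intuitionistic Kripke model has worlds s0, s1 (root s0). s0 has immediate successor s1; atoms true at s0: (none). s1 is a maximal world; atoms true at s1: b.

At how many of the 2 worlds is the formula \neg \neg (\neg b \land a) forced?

s0: does not force it — s0 \nVdash \neg \neg (\neg b \land a) since s0 is accessible from s0 and s0 \Vdash \neg (\neg b \land a).
s1: does not force it — s1 \nVdash \neg \neg (\neg b \land a) since s1 is accessible from s1 and s1 \Vdash \neg (\neg b \land a).
Worlds forcing the formula: { }.

0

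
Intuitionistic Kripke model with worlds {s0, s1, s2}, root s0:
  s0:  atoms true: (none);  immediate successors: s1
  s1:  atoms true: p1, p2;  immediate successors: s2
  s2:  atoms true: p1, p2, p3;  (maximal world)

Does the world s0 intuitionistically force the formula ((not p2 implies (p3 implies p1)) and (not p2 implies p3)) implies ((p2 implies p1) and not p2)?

s0 does not force ((not p2 implies (p3 implies p1)) and (not p2 implies p3)) implies ((p2 implies p1) and not p2): already at s0 itself, s0 forces (not p2 implies (p3 implies p1)) and (not p2 implies p3) but s0 does not force (p2 implies p1) and not p2.
s0 does not force (p2 implies p1) and not p2 since s0 fails not p2.

No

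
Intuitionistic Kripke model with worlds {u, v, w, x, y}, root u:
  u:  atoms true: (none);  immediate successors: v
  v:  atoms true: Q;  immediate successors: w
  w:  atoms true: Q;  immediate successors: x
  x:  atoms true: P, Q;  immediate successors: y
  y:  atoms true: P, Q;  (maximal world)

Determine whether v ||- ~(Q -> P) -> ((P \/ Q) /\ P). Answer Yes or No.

Yes

v ||- ~(Q -> P) -> ((P \/ Q) /\ P) vacuously: no world accessible from v forces the antecedent ~(Q -> P).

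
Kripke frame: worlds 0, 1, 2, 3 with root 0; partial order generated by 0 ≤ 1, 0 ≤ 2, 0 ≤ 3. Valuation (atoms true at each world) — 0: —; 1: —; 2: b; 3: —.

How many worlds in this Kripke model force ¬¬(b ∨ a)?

0: does not force it — 0 ⊮ ¬¬(b ∨ a) since 1 is accessible from 0 and 1 ⊩ ¬(b ∨ a).
1: does not force it — 1 ⊮ ¬¬(b ∨ a) since 1 is accessible from 1 and 1 ⊩ ¬(b ∨ a).
2: forces it.
3: does not force it.
Worlds forcing the formula: {2}.

1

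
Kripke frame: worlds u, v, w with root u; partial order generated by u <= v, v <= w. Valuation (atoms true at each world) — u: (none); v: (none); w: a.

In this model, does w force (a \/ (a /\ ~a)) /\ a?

Yes

w ||- (a \/ (a /\ ~a)) /\ a since w forces both conjuncts.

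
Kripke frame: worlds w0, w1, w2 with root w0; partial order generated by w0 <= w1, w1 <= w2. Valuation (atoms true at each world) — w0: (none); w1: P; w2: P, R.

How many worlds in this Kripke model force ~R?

0

w0: does not force it — w0 ||-/- ~R since w2 is accessible from w0 and w2 ||- R.
w1: does not force it — w1 ||-/- ~R since w2 is accessible from w1 and w2 ||- R.
w2: does not force it.
Worlds forcing the formula: { }.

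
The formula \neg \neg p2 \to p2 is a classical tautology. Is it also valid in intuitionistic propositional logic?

This is double-negation elimination, which is not intuitionistically valid.
A Kripke countermodel: worlds s0, s1; order generated by s0 \le s1; atoms true at each world — s0:{}; s1:{p2}.
s0 \nVdash \neg \neg p2 \to p2: already at s0 itself, s0 \Vdash \neg \neg p2 but s0 \nVdash p2.
s0 lacks atom p2, so s0 \nVdash p2.
So the root s0 does not force the formula.

No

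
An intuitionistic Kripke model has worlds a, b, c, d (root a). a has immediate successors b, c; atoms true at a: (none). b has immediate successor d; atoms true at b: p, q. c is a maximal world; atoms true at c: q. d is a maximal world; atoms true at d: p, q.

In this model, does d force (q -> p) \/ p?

Yes

d ||- (q -> p) \/ p via the disjunct q -> p.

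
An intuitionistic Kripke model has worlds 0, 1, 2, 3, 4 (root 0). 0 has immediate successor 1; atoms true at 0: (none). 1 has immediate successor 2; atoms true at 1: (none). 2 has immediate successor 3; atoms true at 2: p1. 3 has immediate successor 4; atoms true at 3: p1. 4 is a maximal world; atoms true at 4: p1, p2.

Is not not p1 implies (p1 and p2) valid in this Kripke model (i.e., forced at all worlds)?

No

Not every world: 0 does not force not not p1 implies (p1 and p2).
0 does not force not not p1 implies (p1 and p2): already at 0 itself, 0 forces not not p1 but 0 does not force p1 and p2.
0 does not force p1 and p2 since 0 fails p1.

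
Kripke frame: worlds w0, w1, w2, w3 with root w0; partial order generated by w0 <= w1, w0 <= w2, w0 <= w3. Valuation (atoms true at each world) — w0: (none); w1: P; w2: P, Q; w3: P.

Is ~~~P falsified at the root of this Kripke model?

Yes

w0 ||-/- ~~~P since w0 is accessible from w0 and w0 ||- ~~P.
w0 ||- ~~P: no world accessible from w0 forces ~P.
So the root w0 does not force ~~~P; the model is a countermodel.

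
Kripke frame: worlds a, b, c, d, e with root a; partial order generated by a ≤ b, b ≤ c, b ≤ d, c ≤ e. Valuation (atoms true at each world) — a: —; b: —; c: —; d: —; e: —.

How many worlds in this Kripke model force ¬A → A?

0

a: does not force it — a ⊮ ¬A → A: already at a itself, a ⊩ ¬A but a ⊮ A.
b: does not force it — b ⊮ ¬A → A: already at b itself, b ⊩ ¬A but b ⊮ A.
c: does not force it.
d: does not force it.
e: does not force it.
Worlds forcing the formula: { }.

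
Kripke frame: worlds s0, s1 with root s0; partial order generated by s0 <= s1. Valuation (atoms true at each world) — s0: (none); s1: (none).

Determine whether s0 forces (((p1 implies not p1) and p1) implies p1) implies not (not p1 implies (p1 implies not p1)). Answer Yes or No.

s0 does not force (((p1 implies not p1) and p1) implies p1) implies not (not p1 implies (p1 implies not p1)): already at s0 itself, s0 forces ((p1 implies not p1) and p1) implies p1 but s0 does not force not (not p1 implies (p1 implies not p1)).
s0 does not force not (not p1 implies (p1 implies not p1)) since s0 is accessible from s0 and s0 forces not p1 implies (p1 implies not p1).
s0 forces not p1 implies (p1 implies not p1): every world accessible from s0 that forces not p1 (namely s0, s1) also forces p1 implies not p1.

No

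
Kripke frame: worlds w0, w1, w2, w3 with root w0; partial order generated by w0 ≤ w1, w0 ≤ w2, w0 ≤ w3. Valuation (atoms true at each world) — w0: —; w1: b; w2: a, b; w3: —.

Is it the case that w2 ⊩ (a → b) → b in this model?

w2 ⊩ (a → b) → b: every world accessible from w2 that forces a → b (namely w2) also forces b.

Yes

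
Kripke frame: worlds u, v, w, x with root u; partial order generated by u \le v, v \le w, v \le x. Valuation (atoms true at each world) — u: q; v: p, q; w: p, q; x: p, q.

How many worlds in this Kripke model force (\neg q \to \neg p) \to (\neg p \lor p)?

u: does not force it — u \nVdash (\neg q \to \neg p) \to (\neg p \lor p): already at u itself, u \Vdash \neg q \to \neg p but u \nVdash \neg p \lor p.
v: forces it.
w: forces it.
x: forces it.
Worlds forcing the formula: {v, w, x}.

3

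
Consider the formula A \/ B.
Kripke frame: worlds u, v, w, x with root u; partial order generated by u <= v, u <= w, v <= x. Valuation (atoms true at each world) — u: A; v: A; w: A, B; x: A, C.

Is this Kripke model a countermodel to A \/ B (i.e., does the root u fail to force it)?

No

u ||- A \/ B via the disjunct A.
So the root u forces A \/ B; the model is not a countermodel.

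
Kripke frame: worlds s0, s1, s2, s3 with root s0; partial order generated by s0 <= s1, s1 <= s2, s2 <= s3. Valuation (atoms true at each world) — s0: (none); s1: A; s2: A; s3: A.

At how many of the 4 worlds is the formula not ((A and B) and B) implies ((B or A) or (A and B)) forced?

s0: does not force it — s0 does not force not ((A and B) and B) implies ((B or A) or (A and B)): already at s0 itself, s0 forces not ((A and B) and B) but s0 does not force (B or A) or (A and B).
s1: forces it.
s2: forces it.
s3: forces it.
Worlds forcing the formula: {s1, s2, s3}.

3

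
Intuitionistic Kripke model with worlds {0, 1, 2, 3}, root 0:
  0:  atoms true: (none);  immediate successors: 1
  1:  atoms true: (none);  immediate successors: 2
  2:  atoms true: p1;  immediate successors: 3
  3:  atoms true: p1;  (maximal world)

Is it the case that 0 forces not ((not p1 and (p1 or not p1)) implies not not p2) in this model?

0 does not force not ((not p1 and (p1 or not p1)) implies not not p2) since 0 is accessible from 0 and 0 forces (not p1 and (p1 or not p1)) implies not not p2.
0 forces (not p1 and (p1 or not p1)) implies not not p2 vacuously: no world accessible from 0 forces the antecedent not p1 and (p1 or not p1).

No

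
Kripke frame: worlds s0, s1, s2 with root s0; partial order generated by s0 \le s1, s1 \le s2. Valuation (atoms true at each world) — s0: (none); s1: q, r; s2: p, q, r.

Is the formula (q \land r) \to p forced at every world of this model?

No

Not every world: s0 \nVdash (q \land r) \to p.
s0 \nVdash (q \land r) \to p: at the accessible world s1, s1 \Vdash q \land r but s1 \nVdash p.
s1 lacks atom p, so s1 \nVdash p.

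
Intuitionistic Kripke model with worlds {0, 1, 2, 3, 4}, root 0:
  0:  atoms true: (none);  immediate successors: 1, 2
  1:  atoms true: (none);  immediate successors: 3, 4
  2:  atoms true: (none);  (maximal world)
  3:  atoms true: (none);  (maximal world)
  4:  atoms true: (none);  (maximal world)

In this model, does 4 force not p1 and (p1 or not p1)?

4 forces not p1 and (p1 or not p1) since 4 forces both conjuncts.

Yes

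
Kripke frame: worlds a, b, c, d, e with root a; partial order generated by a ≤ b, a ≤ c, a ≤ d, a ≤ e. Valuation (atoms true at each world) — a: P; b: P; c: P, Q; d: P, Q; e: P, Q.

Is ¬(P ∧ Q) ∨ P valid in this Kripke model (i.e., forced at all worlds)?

Yes

a ⊩ ¬(P ∧ Q) ∨ P via the disjunct P.
Since the root a forces ¬(P ∧ Q) ∨ P and forcing is persistent (monotone upward), every world forces it.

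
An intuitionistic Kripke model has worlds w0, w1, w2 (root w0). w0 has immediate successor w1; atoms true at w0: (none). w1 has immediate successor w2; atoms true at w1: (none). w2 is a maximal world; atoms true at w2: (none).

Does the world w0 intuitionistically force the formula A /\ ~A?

No

w0 ||-/- A /\ ~A since w0 fails A.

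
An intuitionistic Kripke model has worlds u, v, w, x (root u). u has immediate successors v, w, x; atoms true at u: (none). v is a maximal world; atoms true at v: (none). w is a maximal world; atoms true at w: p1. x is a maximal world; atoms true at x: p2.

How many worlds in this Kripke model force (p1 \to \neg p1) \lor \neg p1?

u: does not force it — u \nVdash (p1 \to \neg p1) \lor \neg p1: neither disjunct is forced at u.
v: forces it.
w: does not force it — w \nVdash (p1 \to \neg p1) \lor \neg p1: neither disjunct is forced at w.
x: forces it.
Worlds forcing the formula: {v, x}.

2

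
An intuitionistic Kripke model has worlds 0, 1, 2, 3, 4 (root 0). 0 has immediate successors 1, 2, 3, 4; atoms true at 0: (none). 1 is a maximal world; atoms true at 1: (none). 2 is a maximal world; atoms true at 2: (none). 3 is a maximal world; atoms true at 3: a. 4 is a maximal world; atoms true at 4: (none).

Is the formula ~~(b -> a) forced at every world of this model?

0 ||- ~~(b -> a): no world accessible from 0 forces ~(b -> a).
Since the root 0 forces ~~(b -> a) and forcing is persistent (monotone upward), every world forces it.

Yes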